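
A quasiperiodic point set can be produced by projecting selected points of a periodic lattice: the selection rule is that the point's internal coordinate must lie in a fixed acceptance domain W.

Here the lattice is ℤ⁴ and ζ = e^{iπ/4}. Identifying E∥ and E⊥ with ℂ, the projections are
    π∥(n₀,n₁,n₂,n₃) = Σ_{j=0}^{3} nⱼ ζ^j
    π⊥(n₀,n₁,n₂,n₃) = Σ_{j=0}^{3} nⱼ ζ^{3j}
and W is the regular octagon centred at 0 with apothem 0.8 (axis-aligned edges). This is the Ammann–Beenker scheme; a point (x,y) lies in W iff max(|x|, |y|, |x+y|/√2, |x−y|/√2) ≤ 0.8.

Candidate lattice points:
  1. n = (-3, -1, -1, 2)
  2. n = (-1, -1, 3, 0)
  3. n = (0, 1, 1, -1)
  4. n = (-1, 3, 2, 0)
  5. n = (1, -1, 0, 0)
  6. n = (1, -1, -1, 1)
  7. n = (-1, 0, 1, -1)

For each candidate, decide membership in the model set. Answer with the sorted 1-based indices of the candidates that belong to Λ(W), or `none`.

none

π⊥(n) = n₀ + n₁ζ³ + n₂ζ⁶ + n₃ζ⁹ where ζ = e^{iπ/4}.
#1 (-3, -1, -1, 2): internal (-0.878680, 1.707107); octagon support 1.828427 vs apothem 0.8 → ∉ W
#2 (-1, -1, 3, 0): internal (-0.292893, -3.707107); octagon support 3.707107 vs apothem 0.8 → ∉ W
#3 (0, 1, 1, -1): internal (-1.414214, -1.000000); octagon support 1.707107 vs apothem 0.8 → ∉ W
#4 (-1, 3, 2, 0): internal (-3.121320, 0.121320); octagon support 3.121320 vs apothem 0.8 → ∉ W
#5 (1, -1, 0, 0): internal (1.707107, -0.707107); octagon support 1.707107 vs apothem 0.8 → ∉ W
#6 (1, -1, -1, 1): internal (2.414214, 1.000000); octagon support 2.414214 vs apothem 0.8 → ∉ W
#7 (-1, 0, 1, -1): internal (-1.707107, -1.707107); octagon support 2.414214 vs apothem 0.8 → ∉ W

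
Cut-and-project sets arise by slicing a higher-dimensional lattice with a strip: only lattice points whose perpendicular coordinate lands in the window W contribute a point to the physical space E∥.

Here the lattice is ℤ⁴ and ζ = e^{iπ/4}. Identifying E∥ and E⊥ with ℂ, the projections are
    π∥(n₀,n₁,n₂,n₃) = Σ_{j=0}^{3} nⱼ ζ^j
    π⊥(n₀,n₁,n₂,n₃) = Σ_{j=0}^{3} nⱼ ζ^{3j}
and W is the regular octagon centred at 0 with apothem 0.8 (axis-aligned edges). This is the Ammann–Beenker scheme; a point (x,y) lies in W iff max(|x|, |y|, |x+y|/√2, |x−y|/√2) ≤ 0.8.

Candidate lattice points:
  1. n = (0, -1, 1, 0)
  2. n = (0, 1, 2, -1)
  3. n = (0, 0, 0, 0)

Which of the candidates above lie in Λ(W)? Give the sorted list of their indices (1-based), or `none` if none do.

With ζ = e^{iπ/4} the internal vectors are ζ^0,ζ^3,ζ^6,ζ^9.
#1 (0, -1, 1, 0): internal (0.70711, -1.70711); octagon support 1.70711 vs apothem 0.8 → ∉ W
#2 (0, 1, 2, -1): internal (-1.41421, -2.00000); octagon support 2.41421 vs apothem 0.8 → ∉ W
#3 (0, 0, 0, 0): internal (0.00000, 0.00000); octagon support 0.00000 vs apothem 0.8 → ∈ W

3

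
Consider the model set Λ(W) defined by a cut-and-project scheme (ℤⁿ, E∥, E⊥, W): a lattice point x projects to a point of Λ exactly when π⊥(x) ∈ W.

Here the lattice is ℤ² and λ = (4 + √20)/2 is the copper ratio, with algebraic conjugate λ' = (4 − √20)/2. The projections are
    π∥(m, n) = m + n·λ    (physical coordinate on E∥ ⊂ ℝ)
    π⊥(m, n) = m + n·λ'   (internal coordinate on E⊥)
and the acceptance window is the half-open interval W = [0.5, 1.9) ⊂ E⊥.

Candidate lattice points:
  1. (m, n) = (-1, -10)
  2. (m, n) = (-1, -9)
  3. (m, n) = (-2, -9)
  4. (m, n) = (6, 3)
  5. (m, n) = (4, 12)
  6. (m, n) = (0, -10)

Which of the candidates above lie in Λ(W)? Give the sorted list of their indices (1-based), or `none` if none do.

1, 2, 5

Compute λ' = (4−√20)/2 = -0.2361, so π⊥(m,n) = m -0.2361·n.
candidate 1: (m,n)=(-1,-10) → π∥ = -1-10·λ ≈ -43.3607, π⊥ = -1-10·λ' ≈ 1.3607 ∈ [0.5, 1.9) ⇒ IN Λ
candidate 2: (m,n)=(-1,-9) → π∥ = -1-9·λ ≈ -39.1246, π⊥ = -1-9·λ' ≈ 1.1246 ∈ [0.5, 1.9) ⇒ IN Λ
candidate 3: (m,n)=(-2,-9) → π∥ = -2-9·λ ≈ -40.1246, π⊥ = -2-9·λ' ≈ 0.1246 ∉ [0.5, 1.9) ⇒ out
candidate 4: (m,n)=(6,3) → π∥ = 6+3·λ ≈ 18.7082, π⊥ = 6+3·λ' ≈ 5.2918 ∉ [0.5, 1.9) ⇒ out
candidate 5: (m,n)=(4,12) → π∥ = 4+12·λ ≈ 54.8328, π⊥ = 4+12·λ' ≈ 1.1672 ∈ [0.5, 1.9) ⇒ IN Λ
candidate 6: (m,n)=(0,-10) → π∥ = 0-10·λ ≈ -42.3607, π⊥ = 0-10·λ' ≈ 2.3607 ∉ [0.5, 1.9) ⇒ out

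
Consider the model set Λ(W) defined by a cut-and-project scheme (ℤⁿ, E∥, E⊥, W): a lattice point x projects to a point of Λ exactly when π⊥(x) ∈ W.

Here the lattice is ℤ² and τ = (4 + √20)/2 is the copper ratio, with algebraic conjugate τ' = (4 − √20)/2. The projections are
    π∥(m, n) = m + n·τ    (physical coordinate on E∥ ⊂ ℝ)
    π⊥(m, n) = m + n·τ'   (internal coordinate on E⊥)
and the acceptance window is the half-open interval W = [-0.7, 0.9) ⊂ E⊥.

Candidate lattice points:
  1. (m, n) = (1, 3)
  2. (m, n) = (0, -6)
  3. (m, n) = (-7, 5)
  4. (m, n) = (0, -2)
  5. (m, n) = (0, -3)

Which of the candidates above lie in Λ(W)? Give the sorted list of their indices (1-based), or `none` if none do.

τ' = (4−√20)/2 ≈ -0.236068.
[1] lift (1,3): star map gives 0.291796; window check -0.7 ≤ 0.291796 < 0.9 is true → IN Λ
[2] lift (0,-6): star map gives 1.416408; window check -0.7 ≤ 1.416408 < 0.9 is false → out
[3] lift (-7,5): star map gives -8.180340; window check -0.7 ≤ -8.180340 < 0.9 is false → out
[4] lift (0,-2): star map gives 0.472136; window check -0.7 ≤ 0.472136 < 0.9 is true → IN Λ
[5] lift (0,-3): star map gives 0.708204; window check -0.7 ≤ 0.708204 < 0.9 is true → IN Λ

1, 4, 5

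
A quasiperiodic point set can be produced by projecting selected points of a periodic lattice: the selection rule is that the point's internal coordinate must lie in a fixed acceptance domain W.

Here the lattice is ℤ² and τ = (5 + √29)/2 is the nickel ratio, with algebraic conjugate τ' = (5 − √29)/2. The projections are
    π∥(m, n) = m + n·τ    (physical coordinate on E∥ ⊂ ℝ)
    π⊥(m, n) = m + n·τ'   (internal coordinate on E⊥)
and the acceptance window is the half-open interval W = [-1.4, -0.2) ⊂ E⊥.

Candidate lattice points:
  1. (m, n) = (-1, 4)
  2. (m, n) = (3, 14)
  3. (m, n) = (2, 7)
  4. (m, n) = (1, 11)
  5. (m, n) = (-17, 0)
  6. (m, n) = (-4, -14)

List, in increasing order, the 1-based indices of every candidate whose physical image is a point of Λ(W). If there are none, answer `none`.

Numerically τ ≈ 5.19258 and τ' = −1/τ ≈ -0.19258.
[1] lift (-1,4): star map gives -1.77033; window check -1.4 ≤ -1.77033 < -0.2 is false → out
[2] lift (3,14): star map gives 0.30385; window check -1.4 ≤ 0.30385 < -0.2 is false → out
[3] lift (2,7): star map gives 0.65192; window check -1.4 ≤ 0.65192 < -0.2 is false → out
[4] lift (1,11): star map gives -1.11841; window check -1.4 ≤ -1.11841 < -0.2 is true → IN Λ
[5] lift (-17,0): star map gives -17.00000; window check -1.4 ≤ -17.00000 < -0.2 is false → out
[6] lift (-4,-14): star map gives -1.30385; window check -1.4 ≤ -1.30385 < -0.2 is true → IN Λ

4, 6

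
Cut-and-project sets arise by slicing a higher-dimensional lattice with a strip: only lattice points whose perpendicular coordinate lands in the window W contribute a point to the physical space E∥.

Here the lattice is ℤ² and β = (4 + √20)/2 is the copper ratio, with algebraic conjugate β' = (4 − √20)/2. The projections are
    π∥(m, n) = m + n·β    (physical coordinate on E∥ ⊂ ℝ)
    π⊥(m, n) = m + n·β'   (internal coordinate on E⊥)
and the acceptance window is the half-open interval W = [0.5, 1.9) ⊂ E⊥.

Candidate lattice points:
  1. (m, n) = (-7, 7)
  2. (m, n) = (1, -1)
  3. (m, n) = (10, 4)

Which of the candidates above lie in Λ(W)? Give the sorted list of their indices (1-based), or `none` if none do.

2

Numerically β ≈ 4.236068 and β' = −1/β ≈ -0.236068.
#1 (-7,7): internal coord -7 + (7)·β' = -8.652476; -8.652476 ∉ [0.5, 1.9) → out
#2 (1,-1): internal coord 1 + (-1)·β' = +1.236068; +1.236068 ∈ [0.5, 1.9) → IN Λ
#3 (10,4): internal coord 10 + (4)·β' = +9.055728; +9.055728 ∉ [0.5, 1.9) → out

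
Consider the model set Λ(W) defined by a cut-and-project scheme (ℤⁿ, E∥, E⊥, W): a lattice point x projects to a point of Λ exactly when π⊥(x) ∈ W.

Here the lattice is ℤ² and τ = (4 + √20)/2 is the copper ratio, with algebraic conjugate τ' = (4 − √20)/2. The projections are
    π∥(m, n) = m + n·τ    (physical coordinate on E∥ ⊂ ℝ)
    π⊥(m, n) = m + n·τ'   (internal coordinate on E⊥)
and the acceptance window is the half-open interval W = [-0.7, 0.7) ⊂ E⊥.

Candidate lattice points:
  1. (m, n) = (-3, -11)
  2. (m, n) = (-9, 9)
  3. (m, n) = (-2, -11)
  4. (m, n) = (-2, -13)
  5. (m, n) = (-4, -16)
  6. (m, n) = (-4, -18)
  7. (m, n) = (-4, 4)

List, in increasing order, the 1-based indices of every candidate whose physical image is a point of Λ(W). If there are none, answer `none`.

Compute τ' = (4−√20)/2 = -0.236068, so π⊥(m,n) = m -0.236068·n.
candidate 1: (m,n)=(-3,-11) → π∥ = -3-11·τ ≈ -49.596748, π⊥ = -3-11·τ' ≈ -0.403252 ∈ [-0.7, 0.7) ⇒ IN Λ
candidate 2: (m,n)=(-9,9) → π∥ = -9+9·τ ≈ 29.124612, π⊥ = -9+9·τ' ≈ -11.124612 ∉ [-0.7, 0.7) ⇒ out
candidate 3: (m,n)=(-2,-11) → π∥ = -2-11·τ ≈ -48.596748, π⊥ = -2-11·τ' ≈ 0.596748 ∈ [-0.7, 0.7) ⇒ IN Λ
candidate 4: (m,n)=(-2,-13) → π∥ = -2-13·τ ≈ -57.068884, π⊥ = -2-13·τ' ≈ 1.068884 ∉ [-0.7, 0.7) ⇒ out
candidate 5: (m,n)=(-4,-16) → π∥ = -4-16·τ ≈ -71.777088, π⊥ = -4-16·τ' ≈ -0.222912 ∈ [-0.7, 0.7) ⇒ IN Λ
candidate 6: (m,n)=(-4,-18) → π∥ = -4-18·τ ≈ -80.249224, π⊥ = -4-18·τ' ≈ 0.249224 ∈ [-0.7, 0.7) ⇒ IN Λ
candidate 7: (m,n)=(-4,4) → π∥ = -4+4·τ ≈ 12.944272, π⊥ = -4+4·τ' ≈ -4.944272 ∉ [-0.7, 0.7) ⇒ out

1, 3, 5, 6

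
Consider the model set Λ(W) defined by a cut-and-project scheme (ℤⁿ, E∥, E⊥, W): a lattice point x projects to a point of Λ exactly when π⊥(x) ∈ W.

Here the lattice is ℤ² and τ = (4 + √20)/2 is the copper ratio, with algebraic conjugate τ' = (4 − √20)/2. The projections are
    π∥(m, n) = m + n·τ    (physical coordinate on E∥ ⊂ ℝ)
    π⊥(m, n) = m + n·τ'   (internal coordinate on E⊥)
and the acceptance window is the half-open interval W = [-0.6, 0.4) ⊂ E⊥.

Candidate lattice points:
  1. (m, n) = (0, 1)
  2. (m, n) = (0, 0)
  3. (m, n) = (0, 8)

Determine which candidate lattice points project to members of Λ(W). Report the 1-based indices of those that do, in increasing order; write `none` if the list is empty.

1, 2

τ' = (4−√20)/2 ≈ -0.2361.
#1 (0,1): internal coord 0 + (1)·τ' = -0.2361; -0.2361 ∈ [-0.6, 0.4) → IN Λ
#2 (0,0): internal coord 0 + (0)·τ' = +0.0000; +0.0000 ∈ [-0.6, 0.4) → IN Λ
#3 (0,8): internal coord 0 + (8)·τ' = -1.8885; -1.8885 ∉ [-0.6, 0.4) → out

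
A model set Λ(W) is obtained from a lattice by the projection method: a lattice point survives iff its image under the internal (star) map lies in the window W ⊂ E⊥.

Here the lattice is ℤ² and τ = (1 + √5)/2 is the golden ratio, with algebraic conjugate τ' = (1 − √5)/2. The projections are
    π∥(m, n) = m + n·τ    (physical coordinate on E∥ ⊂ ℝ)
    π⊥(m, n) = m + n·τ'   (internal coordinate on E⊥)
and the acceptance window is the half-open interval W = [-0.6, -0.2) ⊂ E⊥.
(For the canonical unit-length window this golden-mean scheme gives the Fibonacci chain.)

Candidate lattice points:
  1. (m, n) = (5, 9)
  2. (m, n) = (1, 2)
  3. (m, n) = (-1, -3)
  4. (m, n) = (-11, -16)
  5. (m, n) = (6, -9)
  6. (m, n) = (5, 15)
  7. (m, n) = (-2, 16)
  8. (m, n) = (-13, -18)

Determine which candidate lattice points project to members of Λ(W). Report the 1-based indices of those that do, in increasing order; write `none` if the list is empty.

1, 2

Compute τ' = (1−√5)/2 = -0.618034, so π⊥(m,n) = m -0.618034·n.
candidate 1: (m,n)=(5,9) → π∥ = 5+9·τ ≈ 19.562306, π⊥ = 5+9·τ' ≈ -0.562306 ∈ [-0.6, -0.2) ⇒ IN Λ
candidate 2: (m,n)=(1,2) → π∥ = 1+2·τ ≈ 4.236068, π⊥ = 1+2·τ' ≈ -0.236068 ∈ [-0.6, -0.2) ⇒ IN Λ
candidate 3: (m,n)=(-1,-3) → π∥ = -1-3·τ ≈ -5.854102, π⊥ = -1-3·τ' ≈ 0.854102 ∉ [-0.6, -0.2) ⇒ out
candidate 4: (m,n)=(-11,-16) → π∥ = -11-16·τ ≈ -36.888544, π⊥ = -11-16·τ' ≈ -1.111456 ∉ [-0.6, -0.2) ⇒ out
candidate 5: (m,n)=(6,-9) → π∥ = 6-9·τ ≈ -8.562306, π⊥ = 6-9·τ' ≈ 11.562306 ∉ [-0.6, -0.2) ⇒ out
candidate 6: (m,n)=(5,15) → π∥ = 5+15·τ ≈ 29.270510, π⊥ = 5+15·τ' ≈ -4.270510 ∉ [-0.6, -0.2) ⇒ out
candidate 7: (m,n)=(-2,16) → π∥ = -2+16·τ ≈ 23.888544, π⊥ = -2+16·τ' ≈ -11.888544 ∉ [-0.6, -0.2) ⇒ out
candidate 8: (m,n)=(-13,-18) → π∥ = -13-18·τ ≈ -42.124612, π⊥ = -13-18·τ' ≈ -1.875388 ∉ [-0.6, -0.2) ⇒ out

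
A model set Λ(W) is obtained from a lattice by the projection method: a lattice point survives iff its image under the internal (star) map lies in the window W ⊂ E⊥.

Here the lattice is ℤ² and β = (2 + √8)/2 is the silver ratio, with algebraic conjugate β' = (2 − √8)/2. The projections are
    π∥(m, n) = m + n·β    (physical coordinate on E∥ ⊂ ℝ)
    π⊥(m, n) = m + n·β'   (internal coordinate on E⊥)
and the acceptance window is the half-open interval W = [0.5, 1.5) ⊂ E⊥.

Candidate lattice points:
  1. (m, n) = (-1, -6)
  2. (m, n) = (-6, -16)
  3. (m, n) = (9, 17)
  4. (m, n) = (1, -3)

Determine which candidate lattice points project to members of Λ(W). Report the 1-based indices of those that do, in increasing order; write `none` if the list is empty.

1, 2

β' = (2−√8)/2 ≈ -0.41421.
[1] lift (-1,-6): star map gives 1.48528; window check 0.5 ≤ 1.48528 < 1.5 is true → IN Λ
[2] lift (-6,-16): star map gives 0.62742; window check 0.5 ≤ 0.62742 < 1.5 is true → IN Λ
[3] lift (9,17): star map gives 1.95837; window check 0.5 ≤ 1.95837 < 1.5 is false → out
[4] lift (1,-3): star map gives 2.24264; window check 0.5 ≤ 2.24264 < 1.5 is false → out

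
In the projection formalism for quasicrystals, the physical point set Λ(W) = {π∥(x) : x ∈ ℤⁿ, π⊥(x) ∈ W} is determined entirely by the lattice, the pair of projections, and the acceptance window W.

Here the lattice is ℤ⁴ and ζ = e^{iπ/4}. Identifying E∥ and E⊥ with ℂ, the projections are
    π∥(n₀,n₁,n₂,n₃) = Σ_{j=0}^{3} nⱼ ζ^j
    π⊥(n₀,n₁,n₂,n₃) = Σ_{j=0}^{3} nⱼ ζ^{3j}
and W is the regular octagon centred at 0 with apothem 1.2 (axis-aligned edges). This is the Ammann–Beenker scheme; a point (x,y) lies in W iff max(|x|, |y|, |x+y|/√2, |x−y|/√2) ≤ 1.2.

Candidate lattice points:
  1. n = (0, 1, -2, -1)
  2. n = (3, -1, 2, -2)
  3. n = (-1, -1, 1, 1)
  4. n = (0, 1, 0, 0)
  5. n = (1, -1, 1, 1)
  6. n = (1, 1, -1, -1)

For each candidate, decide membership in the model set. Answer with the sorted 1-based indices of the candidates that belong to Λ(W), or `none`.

3, 4, 6

Internal map: ζ^{3j} for j=0..3 gives (1,0), (−√2/2,√2/2), (0,−1), (√2/2,√2/2).
candidate 1: n = (0, 1, -2, -1) → π⊥ ≈ (-1.4142, +2.0000); max(|x|,|y|,|x±y|/√2) = 2.4142 > 1.2 ⇒ ∉ W
candidate 2: n = (3, -1, 2, -2) → π⊥ ≈ (+2.2929, -4.1213); max(|x|,|y|,|x±y|/√2) = 4.5355 > 1.2 ⇒ ∉ W
candidate 3: n = (-1, -1, 1, 1) → π⊥ ≈ (+0.4142, -1.0000); max(|x|,|y|,|x±y|/√2) = 1.0000 ≤ 1.2 ⇒ ∈ W
candidate 4: n = (0, 1, 0, 0) → π⊥ ≈ (-0.7071, +0.7071); max(|x|,|y|,|x±y|/√2) = 1.0000 ≤ 1.2 ⇒ ∈ W
candidate 5: n = (1, -1, 1, 1) → π⊥ ≈ (+2.4142, -1.0000); max(|x|,|y|,|x±y|/√2) = 2.4142 > 1.2 ⇒ ∉ W
candidate 6: n = (1, 1, -1, -1) → π⊥ ≈ (-0.4142, +1.0000); max(|x|,|y|,|x±y|/√2) = 1.0000 ≤ 1.2 ⇒ ∈ W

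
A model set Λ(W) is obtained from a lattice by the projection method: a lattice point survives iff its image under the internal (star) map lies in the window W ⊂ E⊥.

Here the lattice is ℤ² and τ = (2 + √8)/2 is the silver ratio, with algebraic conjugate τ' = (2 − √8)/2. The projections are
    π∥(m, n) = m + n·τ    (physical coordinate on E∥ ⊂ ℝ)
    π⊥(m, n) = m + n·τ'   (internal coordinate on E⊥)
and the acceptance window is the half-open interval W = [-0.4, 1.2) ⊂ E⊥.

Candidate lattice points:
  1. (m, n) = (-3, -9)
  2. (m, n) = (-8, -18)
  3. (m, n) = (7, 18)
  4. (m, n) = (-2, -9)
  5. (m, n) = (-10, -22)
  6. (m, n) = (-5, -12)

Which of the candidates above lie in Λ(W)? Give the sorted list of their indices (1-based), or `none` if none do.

Numerically τ ≈ 2.41421 and τ' = −1/τ ≈ -0.41421.
#1 (-3,-9): internal coord -3 + (-9)·τ' = +0.72792; +0.72792 ∈ [-0.4, 1.2) → IN Λ
#2 (-8,-18): internal coord -8 + (-18)·τ' = -0.54416; -0.54416 ∉ [-0.4, 1.2) → out
#3 (7,18): internal coord 7 + (18)·τ' = -0.45584; -0.45584 ∉ [-0.4, 1.2) → out
#4 (-2,-9): internal coord -2 + (-9)·τ' = +1.72792; +1.72792 ∉ [-0.4, 1.2) → out
#5 (-10,-22): internal coord -10 + (-22)·τ' = -0.88730; -0.88730 ∉ [-0.4, 1.2) → out
#6 (-5,-12): internal coord -5 + (-12)·τ' = -0.02944; -0.02944 ∈ [-0.4, 1.2) → IN Λ

1, 6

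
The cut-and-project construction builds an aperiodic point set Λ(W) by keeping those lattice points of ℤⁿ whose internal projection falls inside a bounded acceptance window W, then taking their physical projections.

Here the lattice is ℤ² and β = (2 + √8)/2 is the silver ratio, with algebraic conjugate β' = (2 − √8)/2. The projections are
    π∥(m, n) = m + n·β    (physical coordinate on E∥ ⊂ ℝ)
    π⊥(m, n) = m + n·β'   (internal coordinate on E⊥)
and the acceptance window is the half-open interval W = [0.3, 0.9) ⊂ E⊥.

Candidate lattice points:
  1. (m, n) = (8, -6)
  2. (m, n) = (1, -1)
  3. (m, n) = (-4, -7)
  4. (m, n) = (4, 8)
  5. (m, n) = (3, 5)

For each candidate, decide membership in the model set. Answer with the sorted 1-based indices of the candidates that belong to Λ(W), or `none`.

4

Numerically β ≈ 2.4142 and β' = −1/β ≈ -0.4142.
[1] lift (8,-6): star map gives 10.4853; window check 0.3 ≤ 10.4853 < 0.9 is false → out
[2] lift (1,-1): star map gives 1.4142; window check 0.3 ≤ 1.4142 < 0.9 is false → out
[3] lift (-4,-7): star map gives -1.1005; window check 0.3 ≤ -1.1005 < 0.9 is false → out
[4] lift (4,8): star map gives 0.6863; window check 0.3 ≤ 0.6863 < 0.9 is true → IN Λ
[5] lift (3,5): star map gives 0.9289; window check 0.3 ≤ 0.9289 < 0.9 is false → out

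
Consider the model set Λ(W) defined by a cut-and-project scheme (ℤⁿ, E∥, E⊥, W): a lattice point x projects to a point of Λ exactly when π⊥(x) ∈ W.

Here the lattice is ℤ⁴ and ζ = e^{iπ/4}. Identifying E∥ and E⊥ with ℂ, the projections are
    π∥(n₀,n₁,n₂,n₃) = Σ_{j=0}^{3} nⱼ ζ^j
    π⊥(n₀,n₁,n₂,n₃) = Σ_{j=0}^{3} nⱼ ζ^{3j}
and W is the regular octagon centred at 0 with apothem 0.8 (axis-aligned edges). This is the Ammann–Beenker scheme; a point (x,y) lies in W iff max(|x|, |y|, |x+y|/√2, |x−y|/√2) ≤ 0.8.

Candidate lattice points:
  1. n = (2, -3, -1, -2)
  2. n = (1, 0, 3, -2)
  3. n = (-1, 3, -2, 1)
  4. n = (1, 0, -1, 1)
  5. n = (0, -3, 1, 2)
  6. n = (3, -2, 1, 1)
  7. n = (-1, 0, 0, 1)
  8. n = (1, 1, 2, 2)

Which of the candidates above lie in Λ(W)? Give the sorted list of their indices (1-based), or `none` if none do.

7

Internal map: ζ^{3j} for j=0..3 gives (1,0), (−√2/2,√2/2), (0,−1), (√2/2,√2/2).
candidate 1: n = (2, -3, -1, -2) → π⊥ ≈ (+2.7071, -2.5355); max(|x|,|y|,|x±y|/√2) = 3.7071 > 0.8 ⇒ ∉ W
candidate 2: n = (1, 0, 3, -2) → π⊥ ≈ (-0.4142, -4.4142); max(|x|,|y|,|x±y|/√2) = 4.4142 > 0.8 ⇒ ∉ W
candidate 3: n = (-1, 3, -2, 1) → π⊥ ≈ (-2.4142, +4.8284); max(|x|,|y|,|x±y|/√2) = 5.1213 > 0.8 ⇒ ∉ W
candidate 4: n = (1, 0, -1, 1) → π⊥ ≈ (+1.7071, +1.7071); max(|x|,|y|,|x±y|/√2) = 2.4142 > 0.8 ⇒ ∉ W
candidate 5: n = (0, -3, 1, 2) → π⊥ ≈ (+3.5355, -1.7071); max(|x|,|y|,|x±y|/√2) = 3.7071 > 0.8 ⇒ ∉ W
candidate 6: n = (3, -2, 1, 1) → π⊥ ≈ (+5.1213, -1.7071); max(|x|,|y|,|x±y|/√2) = 5.1213 > 0.8 ⇒ ∉ W
candidate 7: n = (-1, 0, 0, 1) → π⊥ ≈ (-0.2929, +0.7071); max(|x|,|y|,|x±y|/√2) = 0.7071 ≤ 0.8 ⇒ ∈ W
candidate 8: n = (1, 1, 2, 2) → π⊥ ≈ (+1.7071, +0.1213); max(|x|,|y|,|x±y|/√2) = 1.7071 > 0.8 ⇒ ∉ W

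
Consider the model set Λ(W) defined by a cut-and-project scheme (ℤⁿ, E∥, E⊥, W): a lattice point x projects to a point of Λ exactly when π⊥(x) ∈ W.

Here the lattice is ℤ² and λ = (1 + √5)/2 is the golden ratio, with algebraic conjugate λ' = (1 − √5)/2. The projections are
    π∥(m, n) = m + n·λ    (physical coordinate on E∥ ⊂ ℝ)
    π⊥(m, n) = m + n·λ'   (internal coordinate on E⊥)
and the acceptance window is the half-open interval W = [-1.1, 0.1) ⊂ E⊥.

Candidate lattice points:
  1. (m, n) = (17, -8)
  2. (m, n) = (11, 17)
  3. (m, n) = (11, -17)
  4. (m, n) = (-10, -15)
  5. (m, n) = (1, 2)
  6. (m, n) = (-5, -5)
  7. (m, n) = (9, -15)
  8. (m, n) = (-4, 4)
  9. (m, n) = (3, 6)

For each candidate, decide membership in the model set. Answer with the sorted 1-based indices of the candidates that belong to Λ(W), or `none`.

4, 5, 9

λ' = (1−√5)/2 ≈ -0.618034.
#1 (17,-8): internal coord 17 + (-8)·λ' = +21.944272; +21.944272 ∉ [-1.1, 0.1) → out
#2 (11,17): internal coord 11 + (17)·λ' = +0.493422; +0.493422 ∉ [-1.1, 0.1) → out
#3 (11,-17): internal coord 11 + (-17)·λ' = +21.506578; +21.506578 ∉ [-1.1, 0.1) → out
#4 (-10,-15): internal coord -10 + (-15)·λ' = -0.729490; -0.729490 ∈ [-1.1, 0.1) → IN Λ
#5 (1,2): internal coord 1 + (2)·λ' = -0.236068; -0.236068 ∈ [-1.1, 0.1) → IN Λ
#6 (-5,-5): internal coord -5 + (-5)·λ' = -1.909830; -1.909830 ∉ [-1.1, 0.1) → out
#7 (9,-15): internal coord 9 + (-15)·λ' = +18.270510; +18.270510 ∉ [-1.1, 0.1) → out
#8 (-4,4): internal coord -4 + (4)·λ' = -6.472136; -6.472136 ∉ [-1.1, 0.1) → out
#9 (3,6): internal coord 3 + (6)·λ' = -0.708204; -0.708204 ∈ [-1.1, 0.1) → IN Λ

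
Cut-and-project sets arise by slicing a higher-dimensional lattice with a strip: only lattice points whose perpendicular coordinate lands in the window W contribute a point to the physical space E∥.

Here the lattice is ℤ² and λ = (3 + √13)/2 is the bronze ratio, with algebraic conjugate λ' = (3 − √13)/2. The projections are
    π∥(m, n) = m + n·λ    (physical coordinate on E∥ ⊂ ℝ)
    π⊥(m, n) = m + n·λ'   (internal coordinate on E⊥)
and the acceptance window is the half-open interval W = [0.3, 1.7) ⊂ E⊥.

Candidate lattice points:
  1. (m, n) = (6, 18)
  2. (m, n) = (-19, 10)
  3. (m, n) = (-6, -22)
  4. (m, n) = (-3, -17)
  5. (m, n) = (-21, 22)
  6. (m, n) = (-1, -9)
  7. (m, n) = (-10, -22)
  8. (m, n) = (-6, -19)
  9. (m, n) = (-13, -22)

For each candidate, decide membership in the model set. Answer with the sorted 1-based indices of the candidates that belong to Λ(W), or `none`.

Numerically λ ≈ 3.3028 and λ' = −1/λ ≈ -0.3028.
#1 (6,18): internal coord 6 + (18)·λ' = +0.5500; +0.5500 ∈ [0.3, 1.7) → IN Λ
#2 (-19,10): internal coord -19 + (10)·λ' = -22.0278; -22.0278 ∉ [0.3, 1.7) → out
#3 (-6,-22): internal coord -6 + (-22)·λ' = +0.6611; +0.6611 ∈ [0.3, 1.7) → IN Λ
#4 (-3,-17): internal coord -3 + (-17)·λ' = +2.1472; +2.1472 ∉ [0.3, 1.7) → out
#5 (-21,22): internal coord -21 + (22)·λ' = -27.6611; -27.6611 ∉ [0.3, 1.7) → out
#6 (-1,-9): internal coord -1 + (-9)·λ' = +1.7250; +1.7250 ∉ [0.3, 1.7) → out
#7 (-10,-22): internal coord -10 + (-22)·λ' = -3.3389; -3.3389 ∉ [0.3, 1.7) → out
#8 (-6,-19): internal coord -6 + (-19)·λ' = -0.2473; -0.2473 ∉ [0.3, 1.7) → out
#9 (-13,-22): internal coord -13 + (-22)·λ' = -6.3389; -6.3389 ∉ [0.3, 1.7) → out

1, 3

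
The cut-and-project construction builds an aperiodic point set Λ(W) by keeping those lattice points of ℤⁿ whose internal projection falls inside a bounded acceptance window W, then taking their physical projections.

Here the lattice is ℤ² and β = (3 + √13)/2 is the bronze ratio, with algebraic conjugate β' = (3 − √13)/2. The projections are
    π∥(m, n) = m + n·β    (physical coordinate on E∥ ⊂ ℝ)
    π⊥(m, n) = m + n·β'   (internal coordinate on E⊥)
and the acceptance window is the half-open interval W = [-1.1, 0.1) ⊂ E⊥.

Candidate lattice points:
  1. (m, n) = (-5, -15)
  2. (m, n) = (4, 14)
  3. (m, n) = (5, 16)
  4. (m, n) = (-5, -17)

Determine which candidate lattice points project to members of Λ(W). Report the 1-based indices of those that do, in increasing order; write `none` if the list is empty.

1, 2

β' = (3−√13)/2 ≈ -0.302776.
[1] lift (-5,-15): star map gives -0.458365; window check -1.1 ≤ -0.458365 < 0.1 is true → IN Λ
[2] lift (4,14): star map gives -0.238859; window check -1.1 ≤ -0.238859 < 0.1 is true → IN Λ
[3] lift (5,16): star map gives 0.155590; window check -1.1 ≤ 0.155590 < 0.1 is false → out
[4] lift (-5,-17): star map gives 0.147186; window check -1.1 ≤ 0.147186 < 0.1 is false → out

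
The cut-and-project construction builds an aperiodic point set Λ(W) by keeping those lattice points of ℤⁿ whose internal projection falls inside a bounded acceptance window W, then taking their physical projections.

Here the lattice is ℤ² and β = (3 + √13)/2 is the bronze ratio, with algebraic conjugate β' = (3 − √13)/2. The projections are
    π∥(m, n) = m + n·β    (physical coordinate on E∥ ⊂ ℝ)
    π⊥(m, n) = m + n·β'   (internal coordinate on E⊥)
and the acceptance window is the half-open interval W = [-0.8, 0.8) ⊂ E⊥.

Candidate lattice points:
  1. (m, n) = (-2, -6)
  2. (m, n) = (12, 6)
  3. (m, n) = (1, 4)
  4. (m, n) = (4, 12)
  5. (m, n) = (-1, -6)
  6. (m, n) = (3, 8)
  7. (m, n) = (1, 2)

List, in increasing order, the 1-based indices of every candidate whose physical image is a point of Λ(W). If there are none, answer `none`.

β' = (3−√13)/2 ≈ -0.30278.
[1] lift (-2,-6): star map gives -0.18335; window check -0.8 ≤ -0.18335 < 0.8 is true → IN Λ
[2] lift (12,6): star map gives 10.18335; window check -0.8 ≤ 10.18335 < 0.8 is false → out
[3] lift (1,4): star map gives -0.21110; window check -0.8 ≤ -0.21110 < 0.8 is true → IN Λ
[4] lift (4,12): star map gives 0.36669; window check -0.8 ≤ 0.36669 < 0.8 is true → IN Λ
[5] lift (-1,-6): star map gives 0.81665; window check -0.8 ≤ 0.81665 < 0.8 is false → out
[6] lift (3,8): star map gives 0.57779; window check -0.8 ≤ 0.57779 < 0.8 is true → IN Λ
[7] lift (1,2): star map gives 0.39445; window check -0.8 ≤ 0.39445 < 0.8 is true → IN Λ

1, 3, 4, 6, 7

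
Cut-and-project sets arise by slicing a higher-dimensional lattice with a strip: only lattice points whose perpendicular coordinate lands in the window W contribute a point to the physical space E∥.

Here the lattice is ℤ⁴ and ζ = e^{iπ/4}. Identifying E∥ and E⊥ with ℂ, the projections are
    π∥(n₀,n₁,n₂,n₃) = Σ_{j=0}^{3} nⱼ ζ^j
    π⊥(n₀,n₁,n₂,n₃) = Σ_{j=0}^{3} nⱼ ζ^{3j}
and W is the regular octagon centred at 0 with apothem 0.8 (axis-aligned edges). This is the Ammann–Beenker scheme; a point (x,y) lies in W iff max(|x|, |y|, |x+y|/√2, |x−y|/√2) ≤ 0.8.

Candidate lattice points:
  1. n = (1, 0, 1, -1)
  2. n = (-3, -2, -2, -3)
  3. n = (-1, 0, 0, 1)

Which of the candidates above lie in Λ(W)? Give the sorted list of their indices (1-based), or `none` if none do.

Internal map: ζ^{3j} for j=0..3 gives (1,0), (−√2/2,√2/2), (0,−1), (√2/2,√2/2).
#1 (1, 0, 1, -1): internal (0.292893, -1.707107); octagon support 1.707107 vs apothem 0.8 → ∉ W
#2 (-3, -2, -2, -3): internal (-3.707107, -1.535534); octagon support 3.707107 vs apothem 0.8 → ∉ W
#3 (-1, 0, 0, 1): internal (-0.292893, 0.707107); octagon support 0.707107 vs apothem 0.8 → ∈ W

3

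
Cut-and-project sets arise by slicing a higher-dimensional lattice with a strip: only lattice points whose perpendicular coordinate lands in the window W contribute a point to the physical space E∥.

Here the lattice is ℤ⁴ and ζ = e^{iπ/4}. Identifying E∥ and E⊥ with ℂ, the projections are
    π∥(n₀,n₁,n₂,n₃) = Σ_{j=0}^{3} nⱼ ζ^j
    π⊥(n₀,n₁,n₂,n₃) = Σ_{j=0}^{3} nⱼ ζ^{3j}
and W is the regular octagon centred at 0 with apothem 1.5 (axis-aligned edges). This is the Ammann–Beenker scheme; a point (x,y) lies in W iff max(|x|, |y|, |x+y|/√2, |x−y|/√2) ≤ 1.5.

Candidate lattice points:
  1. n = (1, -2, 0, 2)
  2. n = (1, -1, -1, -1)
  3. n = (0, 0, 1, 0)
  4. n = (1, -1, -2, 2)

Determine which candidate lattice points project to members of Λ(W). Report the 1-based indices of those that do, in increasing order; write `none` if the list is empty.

With ζ = e^{iπ/4} the internal vectors are ζ^0,ζ^3,ζ^6,ζ^9.
candidate 1: n = (1, -2, 0, 2) → π⊥ ≈ (+3.8284, +0.0000); max(|x|,|y|,|x±y|/√2) = 3.8284 > 1.5 ⇒ ∉ W
candidate 2: n = (1, -1, -1, -1) → π⊥ ≈ (+1.0000, -0.4142); max(|x|,|y|,|x±y|/√2) = 1.0000 ≤ 1.5 ⇒ ∈ W
candidate 3: n = (0, 0, 1, 0) → π⊥ ≈ (+0.0000, -1.0000); max(|x|,|y|,|x±y|/√2) = 1.0000 ≤ 1.5 ⇒ ∈ W
candidate 4: n = (1, -1, -2, 2) → π⊥ ≈ (+3.1213, +2.7071); max(|x|,|y|,|x±y|/√2) = 4.1213 > 1.5 ⇒ ∉ W

2, 3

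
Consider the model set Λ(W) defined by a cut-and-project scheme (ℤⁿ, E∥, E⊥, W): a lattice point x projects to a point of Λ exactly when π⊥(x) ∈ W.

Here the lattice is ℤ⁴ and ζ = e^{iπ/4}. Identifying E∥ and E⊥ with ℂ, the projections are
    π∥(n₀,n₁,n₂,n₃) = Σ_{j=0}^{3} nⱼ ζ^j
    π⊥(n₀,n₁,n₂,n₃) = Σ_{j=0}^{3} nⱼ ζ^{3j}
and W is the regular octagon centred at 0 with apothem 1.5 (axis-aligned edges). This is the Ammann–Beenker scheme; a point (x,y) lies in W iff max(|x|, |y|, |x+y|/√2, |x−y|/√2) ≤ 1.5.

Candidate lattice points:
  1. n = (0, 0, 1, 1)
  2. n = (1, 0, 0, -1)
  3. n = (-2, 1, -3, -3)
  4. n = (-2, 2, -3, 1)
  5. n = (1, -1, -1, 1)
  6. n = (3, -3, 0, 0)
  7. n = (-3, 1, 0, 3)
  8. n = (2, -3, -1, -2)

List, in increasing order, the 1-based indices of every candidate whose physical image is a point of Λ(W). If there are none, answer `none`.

π⊥(n) = n₀ + n₁ζ³ + n₂ζ⁶ + n₃ζ⁹ where ζ = e^{iπ/4}.
#1 (0, 0, 1, 1): internal (0.707107, -0.292893); octagon support 0.707107 vs apothem 1.5 → ∈ W
#2 (1, 0, 0, -1): internal (0.292893, -0.707107); octagon support 0.707107 vs apothem 1.5 → ∈ W
#3 (-2, 1, -3, -3): internal (-4.828427, 1.585786); octagon support 4.828427 vs apothem 1.5 → ∉ W
#4 (-2, 2, -3, 1): internal (-2.707107, 5.121320); octagon support 5.535534 vs apothem 1.5 → ∉ W
#5 (1, -1, -1, 1): internal (2.414214, 1.000000); octagon support 2.414214 vs apothem 1.5 → ∉ W
#6 (3, -3, 0, 0): internal (5.121320, -2.121320); octagon support 5.121320 vs apothem 1.5 → ∉ W
#7 (-3, 1, 0, 3): internal (-1.585786, 2.828427); octagon support 3.121320 vs apothem 1.5 → ∉ W
#8 (2, -3, -1, -2): internal (2.707107, -2.535534); octagon support 3.707107 vs apothem 1.5 → ∉ W

1, 2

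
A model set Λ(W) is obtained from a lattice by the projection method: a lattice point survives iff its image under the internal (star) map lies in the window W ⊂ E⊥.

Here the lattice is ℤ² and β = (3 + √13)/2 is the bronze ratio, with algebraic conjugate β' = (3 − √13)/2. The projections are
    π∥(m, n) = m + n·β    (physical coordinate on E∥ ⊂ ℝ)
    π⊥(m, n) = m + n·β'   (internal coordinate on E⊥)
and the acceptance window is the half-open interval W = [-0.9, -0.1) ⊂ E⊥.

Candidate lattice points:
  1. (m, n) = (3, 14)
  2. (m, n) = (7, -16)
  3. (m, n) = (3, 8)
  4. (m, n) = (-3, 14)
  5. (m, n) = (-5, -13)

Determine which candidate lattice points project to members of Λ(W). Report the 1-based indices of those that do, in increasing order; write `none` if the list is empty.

none

Numerically β ≈ 3.30278 and β' = −1/β ≈ -0.30278.
[1] lift (3,14): star map gives -1.23886; window check -0.9 ≤ -1.23886 < -0.1 is false → out
[2] lift (7,-16): star map gives 11.84441; window check -0.9 ≤ 11.84441 < -0.1 is false → out
[3] lift (3,8): star map gives 0.57779; window check -0.9 ≤ 0.57779 < -0.1 is false → out
[4] lift (-3,14): star map gives -7.23886; window check -0.9 ≤ -7.23886 < -0.1 is false → out
[5] lift (-5,-13): star map gives -1.06392; window check -0.9 ≤ -1.06392 < -0.1 is false → out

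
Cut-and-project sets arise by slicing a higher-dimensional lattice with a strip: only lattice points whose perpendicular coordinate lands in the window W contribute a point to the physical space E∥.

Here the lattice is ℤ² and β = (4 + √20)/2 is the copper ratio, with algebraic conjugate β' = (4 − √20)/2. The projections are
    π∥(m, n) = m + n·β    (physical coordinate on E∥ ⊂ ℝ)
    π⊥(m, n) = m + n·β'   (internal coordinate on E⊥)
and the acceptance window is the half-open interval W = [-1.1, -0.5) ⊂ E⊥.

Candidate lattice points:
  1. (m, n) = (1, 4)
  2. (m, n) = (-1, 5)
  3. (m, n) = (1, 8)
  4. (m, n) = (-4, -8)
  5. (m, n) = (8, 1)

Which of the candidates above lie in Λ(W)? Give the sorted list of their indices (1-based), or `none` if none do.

Numerically β ≈ 4.236068 and β' = −1/β ≈ -0.236068.
[1] lift (1,4): star map gives 0.055728; window check -1.1 ≤ 0.055728 < -0.5 is false → out
[2] lift (-1,5): star map gives -2.180340; window check -1.1 ≤ -2.180340 < -0.5 is false → out
[3] lift (1,8): star map gives -0.888544; window check -1.1 ≤ -0.888544 < -0.5 is true → IN Λ
[4] lift (-4,-8): star map gives -2.111456; window check -1.1 ≤ -2.111456 < -0.5 is false → out
[5] lift (8,1): star map gives 7.763932; window check -1.1 ≤ 7.763932 < -0.5 is false → out

3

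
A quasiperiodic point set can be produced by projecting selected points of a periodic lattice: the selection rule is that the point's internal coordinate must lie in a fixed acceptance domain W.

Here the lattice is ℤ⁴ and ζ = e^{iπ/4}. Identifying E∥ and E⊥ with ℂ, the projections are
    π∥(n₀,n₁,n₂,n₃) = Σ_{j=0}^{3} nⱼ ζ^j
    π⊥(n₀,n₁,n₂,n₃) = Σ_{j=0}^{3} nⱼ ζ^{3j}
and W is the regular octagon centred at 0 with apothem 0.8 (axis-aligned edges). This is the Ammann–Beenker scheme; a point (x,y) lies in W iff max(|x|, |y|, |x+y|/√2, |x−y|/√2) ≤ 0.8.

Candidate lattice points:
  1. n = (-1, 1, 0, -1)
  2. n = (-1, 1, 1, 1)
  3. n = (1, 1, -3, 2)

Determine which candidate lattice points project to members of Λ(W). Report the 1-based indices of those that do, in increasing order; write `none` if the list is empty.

Internal map: ζ^{3j} for j=0..3 gives (1,0), (−√2/2,√2/2), (0,−1), (√2/2,√2/2).
#1 (-1, 1, 0, -1): internal (-2.41421, 0.00000); octagon support 2.41421 vs apothem 0.8 → ∉ W
#2 (-1, 1, 1, 1): internal (-1.00000, 0.41421); octagon support 1.00000 vs apothem 0.8 → ∉ W
#3 (1, 1, -3, 2): internal (1.70711, 5.12132); octagon support 5.12132 vs apothem 0.8 → ∉ W

none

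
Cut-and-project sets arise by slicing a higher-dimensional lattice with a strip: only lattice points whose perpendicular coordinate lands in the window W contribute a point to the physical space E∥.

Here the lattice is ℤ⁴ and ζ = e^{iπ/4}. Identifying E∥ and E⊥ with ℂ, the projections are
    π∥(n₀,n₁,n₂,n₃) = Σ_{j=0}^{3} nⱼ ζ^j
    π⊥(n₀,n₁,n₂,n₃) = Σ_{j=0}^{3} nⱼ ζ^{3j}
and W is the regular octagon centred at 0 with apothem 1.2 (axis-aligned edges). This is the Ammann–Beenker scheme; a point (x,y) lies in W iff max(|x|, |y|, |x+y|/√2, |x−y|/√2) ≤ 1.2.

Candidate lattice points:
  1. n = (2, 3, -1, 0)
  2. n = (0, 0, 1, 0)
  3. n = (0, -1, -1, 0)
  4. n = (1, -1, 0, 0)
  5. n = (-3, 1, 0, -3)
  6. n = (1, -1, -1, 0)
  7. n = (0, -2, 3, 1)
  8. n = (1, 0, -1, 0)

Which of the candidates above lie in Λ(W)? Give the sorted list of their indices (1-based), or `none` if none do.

π⊥(n) = n₀ + n₁ζ³ + n₂ζ⁶ + n₃ζ⁹ where ζ = e^{iπ/4}.
#1 (2, 3, -1, 0): internal (-0.12132, 3.12132); octagon support 3.12132 vs apothem 1.2 → ∉ W
#2 (0, 0, 1, 0): internal (0.00000, -1.00000); octagon support 1.00000 vs apothem 1.2 → ∈ W
#3 (0, -1, -1, 0): internal (0.70711, 0.29289); octagon support 0.70711 vs apothem 1.2 → ∈ W
#4 (1, -1, 0, 0): internal (1.70711, -0.70711); octagon support 1.70711 vs apothem 1.2 → ∉ W
#5 (-3, 1, 0, -3): internal (-5.82843, -1.41421); octagon support 5.82843 vs apothem 1.2 → ∉ W
#6 (1, -1, -1, 0): internal (1.70711, 0.29289); octagon support 1.70711 vs apothem 1.2 → ∉ W
#7 (0, -2, 3, 1): internal (2.12132, -3.70711); octagon support 4.12132 vs apothem 1.2 → ∉ W
#8 (1, 0, -1, 0): internal (1.00000, 1.00000); octagon support 1.41421 vs apothem 1.2 → ∉ W

2, 3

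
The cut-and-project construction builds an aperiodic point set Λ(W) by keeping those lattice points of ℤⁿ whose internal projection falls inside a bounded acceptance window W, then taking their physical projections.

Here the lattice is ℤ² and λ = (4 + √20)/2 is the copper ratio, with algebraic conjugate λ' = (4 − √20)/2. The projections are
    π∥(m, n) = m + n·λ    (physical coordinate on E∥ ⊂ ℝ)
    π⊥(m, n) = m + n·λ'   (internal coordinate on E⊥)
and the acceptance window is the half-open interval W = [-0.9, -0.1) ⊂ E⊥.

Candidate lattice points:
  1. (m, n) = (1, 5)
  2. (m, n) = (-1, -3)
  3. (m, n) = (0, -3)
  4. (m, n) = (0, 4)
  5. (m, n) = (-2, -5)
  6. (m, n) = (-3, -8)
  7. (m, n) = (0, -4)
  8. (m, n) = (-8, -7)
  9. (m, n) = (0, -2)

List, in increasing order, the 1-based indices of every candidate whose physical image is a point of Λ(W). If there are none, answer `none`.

1, 2, 5

λ' = (4−√20)/2 ≈ -0.2361.
candidate 1: (m,n)=(1,5) → π∥ = 1+5·λ ≈ 22.1803, π⊥ = 1+5·λ' ≈ -0.1803 ∈ [-0.9, -0.1) ⇒ IN Λ
candidate 2: (m,n)=(-1,-3) → π∥ = -1-3·λ ≈ -13.7082, π⊥ = -1-3·λ' ≈ -0.2918 ∈ [-0.9, -0.1) ⇒ IN Λ
candidate 3: (m,n)=(0,-3) → π∥ = 0-3·λ ≈ -12.7082, π⊥ = 0-3·λ' ≈ 0.7082 ∉ [-0.9, -0.1) ⇒ out
candidate 4: (m,n)=(0,4) → π∥ = 0+4·λ ≈ 16.9443, π⊥ = 0+4·λ' ≈ -0.9443 ∉ [-0.9, -0.1) ⇒ out
candidate 5: (m,n)=(-2,-5) → π∥ = -2-5·λ ≈ -23.1803, π⊥ = -2-5·λ' ≈ -0.8197 ∈ [-0.9, -0.1) ⇒ IN Λ
candidate 6: (m,n)=(-3,-8) → π∥ = -3-8·λ ≈ -36.8885, π⊥ = -3-8·λ' ≈ -1.1115 ∉ [-0.9, -0.1) ⇒ out
candidate 7: (m,n)=(0,-4) → π∥ = 0-4·λ ≈ -16.9443, π⊥ = 0-4·λ' ≈ 0.9443 ∉ [-0.9, -0.1) ⇒ out
candidate 8: (m,n)=(-8,-7) → π∥ = -8-7·λ ≈ -37.6525, π⊥ = -8-7·λ' ≈ -6.3475 ∉ [-0.9, -0.1) ⇒ out
candidate 9: (m,n)=(0,-2) → π∥ = 0-2·λ ≈ -8.4721, π⊥ = 0-2·λ' ≈ 0.4721 ∉ [-0.9, -0.1) ⇒ out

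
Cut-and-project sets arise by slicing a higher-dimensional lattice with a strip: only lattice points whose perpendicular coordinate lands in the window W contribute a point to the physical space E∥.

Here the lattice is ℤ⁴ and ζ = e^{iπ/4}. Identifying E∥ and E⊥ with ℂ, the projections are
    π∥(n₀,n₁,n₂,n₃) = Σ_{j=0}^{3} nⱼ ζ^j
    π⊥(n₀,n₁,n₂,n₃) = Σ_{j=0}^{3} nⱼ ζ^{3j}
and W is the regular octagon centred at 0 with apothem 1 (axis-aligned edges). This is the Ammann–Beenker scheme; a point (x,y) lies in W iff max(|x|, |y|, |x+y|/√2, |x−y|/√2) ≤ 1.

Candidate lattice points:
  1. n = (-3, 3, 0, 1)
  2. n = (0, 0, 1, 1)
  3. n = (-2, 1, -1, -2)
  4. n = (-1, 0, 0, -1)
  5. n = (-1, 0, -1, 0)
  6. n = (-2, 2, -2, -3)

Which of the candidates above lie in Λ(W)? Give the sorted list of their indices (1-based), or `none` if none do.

π⊥(n) = n₀ + n₁ζ³ + n₂ζ⁶ + n₃ζ⁹ where ζ = e^{iπ/4}.
candidate 1: n = (-3, 3, 0, 1) → π⊥ ≈ (-4.4142, +2.8284); max(|x|,|y|,|x±y|/√2) = 5.1213 > 1 ⇒ ∉ W
candidate 2: n = (0, 0, 1, 1) → π⊥ ≈ (+0.7071, -0.2929); max(|x|,|y|,|x±y|/√2) = 0.7071 ≤ 1 ⇒ ∈ W
candidate 3: n = (-2, 1, -1, -2) → π⊥ ≈ (-4.1213, +0.2929); max(|x|,|y|,|x±y|/√2) = 4.1213 > 1 ⇒ ∉ W
candidate 4: n = (-1, 0, 0, -1) → π⊥ ≈ (-1.7071, -0.7071); max(|x|,|y|,|x±y|/√2) = 1.7071 > 1 ⇒ ∉ W
candidate 5: n = (-1, 0, -1, 0) → π⊥ ≈ (-1.0000, +1.0000); max(|x|,|y|,|x±y|/√2) = 1.4142 > 1 ⇒ ∉ W
candidate 6: n = (-2, 2, -2, -3) → π⊥ ≈ (-5.5355, +1.2929); max(|x|,|y|,|x±y|/√2) = 5.5355 > 1 ⇒ ∉ W

2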